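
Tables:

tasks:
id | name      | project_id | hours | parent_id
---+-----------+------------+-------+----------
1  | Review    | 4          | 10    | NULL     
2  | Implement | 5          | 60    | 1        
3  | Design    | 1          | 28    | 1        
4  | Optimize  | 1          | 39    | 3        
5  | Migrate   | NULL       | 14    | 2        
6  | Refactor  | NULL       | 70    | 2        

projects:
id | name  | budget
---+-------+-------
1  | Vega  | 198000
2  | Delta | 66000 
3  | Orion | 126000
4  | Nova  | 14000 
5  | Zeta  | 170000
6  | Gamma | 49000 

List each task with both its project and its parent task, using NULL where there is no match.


Two LEFT JOINs from the same base table tasks: one to projects via project_id, one to tasks itself via parent_id. Both are LEFT so every task is preserved.
Match against projects:
  - task 1 (Review): project_id=4 -> matches Nova
  - task 2 (Implement): project_id=5 -> matches Zeta
  - task 3 (Design): project_id=1 -> matches Vega
  - task 4 (Optimize): project_id=1 -> matches Vega
  - task 5 (Migrate): project_id=NULL, no match -> kept with NULL
  - task 6 (Refactor): project_id=NULL, no match -> kept with NULL
Match against tasks (self):
  - task 1 (Review): parent_id=NULL -> NULL
  - task 2 (Implement): parent_id=1 -> Review
  - task 3 (Design): parent_id=1 -> Review
  - task 4 (Optimize): parent_id=3 -> Design
  - task 5 (Migrate): parent_id=2 -> Implement
  - task 6 (Refactor): parent_id=2 -> Implement

SQL:
SELECT a.name, b.name AS project, c.name AS parent
FROM tasks a
LEFT JOIN projects b ON a.project_id = b.id
LEFT JOIN tasks c ON a.parent_id = c.id

Result:
name      | project | parent   
----------+---------+----------
Review    | Nova    | NULL     
Implement | Zeta    | Review   
Design    | Vega    | Review   
Optimize  | Vega    | Design   
Migrate   | NULL    | Implement
Refactor  | NULL    | Implement


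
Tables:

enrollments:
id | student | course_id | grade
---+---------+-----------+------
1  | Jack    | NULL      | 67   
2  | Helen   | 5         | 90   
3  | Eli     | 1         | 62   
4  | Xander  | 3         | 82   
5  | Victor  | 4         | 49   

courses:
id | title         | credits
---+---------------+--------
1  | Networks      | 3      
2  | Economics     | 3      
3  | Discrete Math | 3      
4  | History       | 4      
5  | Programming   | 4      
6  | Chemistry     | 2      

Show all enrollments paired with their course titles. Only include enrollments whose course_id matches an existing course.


INNER JOIN keeps only enrollments rows whose course_id matches an id in courses. Walk through each enrollment:
  - enrollment 1 (Jack): course_id=NULL, no match -> dropped
  - enrollment 2 (Helen): course_id=5 -> matches Programming
  - enrollment 3 (Eli): course_id=1 -> matches Networks
  - enrollment 4 (Xander): course_id=3 -> matches Discrete Math
  - enrollment 5 (Victor): course_id=4 -> matches History
So 1 of 5 rows is dropped.

SQL:
SELECT a.student, b.title AS course
FROM enrollments a
INNER JOIN courses b ON a.course_id = b.id

Result:
student | course       
--------+--------------
Helen   | Programming  
Eli     | Networks     
Xander  | Discrete Math
Victor  | History      


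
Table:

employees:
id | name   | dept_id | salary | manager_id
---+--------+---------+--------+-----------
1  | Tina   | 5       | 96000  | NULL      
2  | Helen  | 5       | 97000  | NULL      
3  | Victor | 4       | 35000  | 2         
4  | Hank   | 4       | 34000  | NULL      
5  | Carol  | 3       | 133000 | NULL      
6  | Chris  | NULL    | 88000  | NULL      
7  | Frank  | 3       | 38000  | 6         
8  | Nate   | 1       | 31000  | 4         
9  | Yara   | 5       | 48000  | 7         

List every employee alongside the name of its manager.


This is a self-join: employees is joined to a second copy of itself, matching each row's manager_id to another row's id. Use LEFT JOIN so rows with manager_id=NULL are kept.
  - employee 1 (Tina): manager_id=NULL -> NULL
  - employee 2 (Helen): manager_id=NULL -> NULL
  - employee 3 (Victor): manager_id=2 -> Helen
  - employee 4 (Hank): manager_id=NULL -> NULL
  - employee 5 (Carol): manager_id=NULL -> NULL
  - employee 6 (Chris): manager_id=NULL -> NULL
  - employee 7 (Frank): manager_id=6 -> Chris
  - employee 8 (Nate): manager_id=4 -> Hank
  - employee 9 (Yara): manager_id=7 -> Frank

SQL:
SELECT a.name AS item, b.name AS manager
FROM employees a
LEFT JOIN employees b ON a.manager_id = b.id

Result:
item   | manager
-------+--------
Tina   | NULL   
Helen  | NULL   
Victor | Helen  
Hank   | NULL   
Carol  | NULL   
Chris  | NULL   
Frank  | Chris  
Nate   | Hank   
Yara   | Frank  


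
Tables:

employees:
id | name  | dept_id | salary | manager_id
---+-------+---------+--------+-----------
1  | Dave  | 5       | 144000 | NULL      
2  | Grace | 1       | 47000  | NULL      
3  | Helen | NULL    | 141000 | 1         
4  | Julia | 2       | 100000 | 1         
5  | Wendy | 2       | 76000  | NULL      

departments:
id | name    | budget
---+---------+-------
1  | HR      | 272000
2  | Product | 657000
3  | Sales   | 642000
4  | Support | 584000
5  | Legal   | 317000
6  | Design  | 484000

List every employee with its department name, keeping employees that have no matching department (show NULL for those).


LEFT JOIN keeps every row from employees (the left table); where dept_id has no match in departments, the department columns become NULL. Walk through each employee:
  - employee 1 (Dave): dept_id=5 -> matches Legal
  - employee 2 (Grace): dept_id=1 -> matches HR
  - employee 3 (Helen): dept_id=NULL, no match -> kept with NULL
  - employee 4 (Julia): dept_id=2 -> matches Product
  - employee 5 (Wendy): dept_id=2 -> matches Product
All 5 rows appear; 1 has NULL department.

SQL:
SELECT a.name, b.name AS department
FROM employees a
LEFT JOIN departments b ON a.dept_id = b.id

Result:
name  | department
------+-----------
Dave  | Legal     
Grace | HR        
Helen | NULL      
Julia | Product   
Wendy | Product   


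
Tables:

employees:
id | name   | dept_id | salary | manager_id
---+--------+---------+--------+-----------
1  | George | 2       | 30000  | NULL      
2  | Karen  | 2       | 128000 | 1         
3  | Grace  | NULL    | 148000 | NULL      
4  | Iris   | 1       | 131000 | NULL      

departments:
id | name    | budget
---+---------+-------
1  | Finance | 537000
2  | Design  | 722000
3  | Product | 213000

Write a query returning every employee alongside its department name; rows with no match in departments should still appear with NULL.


LEFT JOIN keeps every row from employees (the left table); where dept_id has no match in departments, the department columns become NULL. Walk through each employee:
  - employee 1 (George): dept_id=2 -> matches Design
  - employee 2 (Karen): dept_id=2 -> matches Design
  - employee 3 (Grace): dept_id=NULL, no match -> kept with NULL
  - employee 4 (Iris): dept_id=1 -> matches Finance
All 4 rows appear; 1 has NULL department.

SQL:
SELECT a.name, b.name AS department
FROM employees a
LEFT JOIN departments b ON a.dept_id = b.id

Result:
name   | department
-------+-----------
George | Design    
Karen  | Design    
Grace  | NULL      
Iris   | Finance   


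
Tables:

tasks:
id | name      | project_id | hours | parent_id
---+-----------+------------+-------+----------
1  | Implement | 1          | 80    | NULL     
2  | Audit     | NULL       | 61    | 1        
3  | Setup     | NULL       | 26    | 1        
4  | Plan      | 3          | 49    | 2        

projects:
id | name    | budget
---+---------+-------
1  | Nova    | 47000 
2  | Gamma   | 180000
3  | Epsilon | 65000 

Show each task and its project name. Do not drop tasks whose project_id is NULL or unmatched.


LEFT JOIN keeps every row from tasks (the left table); where project_id has no match in projects, the project columns become NULL. Walk through each task:
  - task 1 (Implement): project_id=1 -> matches Nova
  - task 2 (Audit): project_id=NULL, no match -> kept with NULL
  - task 3 (Setup): project_id=NULL, no match -> kept with NULL
  - task 4 (Plan): project_id=3 -> matches Epsilon
All 4 rows appear; 2 have NULL project.

SQL:
SELECT a.name, b.name AS project
FROM tasks a
LEFT JOIN projects b ON a.project_id = b.id

Result:
name      | project
----------+--------
Implement | Nova   
Audit     | NULL   
Setup     | NULL   
Plan      | Epsilon


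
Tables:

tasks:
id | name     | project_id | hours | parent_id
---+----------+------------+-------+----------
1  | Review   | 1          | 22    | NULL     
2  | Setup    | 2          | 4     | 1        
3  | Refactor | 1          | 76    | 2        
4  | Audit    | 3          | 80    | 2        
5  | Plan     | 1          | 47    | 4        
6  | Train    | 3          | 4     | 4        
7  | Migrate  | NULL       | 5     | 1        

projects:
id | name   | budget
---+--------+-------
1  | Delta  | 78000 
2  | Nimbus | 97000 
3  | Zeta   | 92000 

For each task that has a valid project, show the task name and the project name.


INNER JOIN keeps only tasks rows whose project_id matches an id in projects. Walk through each task:
  - task 1 (Review): project_id=1 -> matches Delta
  - task 2 (Setup): project_id=2 -> matches Nimbus
  - task 3 (Refactor): project_id=1 -> matches Delta
  - task 4 (Audit): project_id=3 -> matches Zeta
  - task 5 (Plan): project_id=1 -> matches Delta
  - task 6 (Train): project_id=3 -> matches Zeta
  - task 7 (Migrate): project_id=NULL, no match -> dropped
So 1 of 7 rows is dropped.

SQL:
SELECT a.name, b.name AS project
FROM tasks a
INNER JOIN projects b ON a.project_id = b.id

Result:
name     | project
---------+--------
Review   | Delta  
Setup    | Nimbus 
Refactor | Delta  
Audit    | Zeta   
Plan     | Delta  
Train    | Zeta   


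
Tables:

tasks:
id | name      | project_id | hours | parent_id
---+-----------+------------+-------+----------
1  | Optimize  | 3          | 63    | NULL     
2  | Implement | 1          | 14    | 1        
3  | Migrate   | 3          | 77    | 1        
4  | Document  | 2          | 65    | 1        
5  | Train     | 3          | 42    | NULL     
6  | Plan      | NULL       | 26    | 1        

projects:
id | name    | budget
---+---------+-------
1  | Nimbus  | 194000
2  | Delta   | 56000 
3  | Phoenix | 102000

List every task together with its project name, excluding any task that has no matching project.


INNER JOIN keeps only tasks rows whose project_id matches an id in projects. Walk through each task:
  - task 1 (Optimize): project_id=3 -> matches Phoenix
  - task 2 (Implement): project_id=1 -> matches Nimbus
  - task 3 (Migrate): project_id=3 -> matches Phoenix
  - task 4 (Document): project_id=2 -> matches Delta
  - task 5 (Train): project_id=3 -> matches Phoenix
  - task 6 (Plan): project_id=NULL, no match -> dropped
So 1 of 6 rows is dropped.

SQL:
SELECT a.name, b.name AS project
FROM tasks a
INNER JOIN projects b ON a.project_id = b.id

Result:
name      | project
----------+--------
Optimize  | Phoenix
Implement | Nimbus 
Migrate   | Phoenix
Document  | Delta  
Train     | Phoenix


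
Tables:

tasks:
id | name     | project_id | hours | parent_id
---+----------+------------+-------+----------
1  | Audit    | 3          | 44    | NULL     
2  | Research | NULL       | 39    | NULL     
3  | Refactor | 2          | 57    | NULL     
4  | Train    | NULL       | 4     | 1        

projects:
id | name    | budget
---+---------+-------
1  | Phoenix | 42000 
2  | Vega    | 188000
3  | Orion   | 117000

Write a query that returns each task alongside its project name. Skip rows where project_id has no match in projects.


INNER JOIN keeps only tasks rows whose project_id matches an id in projects. Walk through each task:
  - task 1 (Audit): project_id=3 -> matches Orion
  - task 2 (Research): project_id=NULL, no match -> dropped
  - task 3 (Refactor): project_id=2 -> matches Vega
  - task 4 (Train): project_id=NULL, no match -> dropped
So 2 of 4 rows are dropped.

SQL:
SELECT a.name, b.name AS project
FROM tasks a
INNER JOIN projects b ON a.project_id = b.id

Result:
name     | project
---------+--------
Audit    | Orion  
Refactor | Vega   


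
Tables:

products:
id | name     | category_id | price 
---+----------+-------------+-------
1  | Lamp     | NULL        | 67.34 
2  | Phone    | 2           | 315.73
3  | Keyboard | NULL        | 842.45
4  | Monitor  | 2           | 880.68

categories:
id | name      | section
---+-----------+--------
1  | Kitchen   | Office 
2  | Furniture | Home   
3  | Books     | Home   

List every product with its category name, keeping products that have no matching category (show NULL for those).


LEFT JOIN keeps every row from products (the left table); where category_id has no match in categories, the category columns become NULL. Walk through each product:
  - product 1 (Lamp): category_id=NULL, no match -> kept with NULL
  - product 2 (Phone): category_id=2 -> matches Furniture
  - product 3 (Keyboard): category_id=NULL, no match -> kept with NULL
  - product 4 (Monitor): category_id=2 -> matches Furniture
All 4 rows appear; 2 have NULL category.

SQL:
SELECT a.name, b.name AS category
FROM products a
LEFT JOIN categories b ON a.category_id = b.id

Result:
name     | category 
---------+----------
Lamp     | NULL     
Phone    | Furniture
Keyboard | NULL     
Monitor  | Furniture


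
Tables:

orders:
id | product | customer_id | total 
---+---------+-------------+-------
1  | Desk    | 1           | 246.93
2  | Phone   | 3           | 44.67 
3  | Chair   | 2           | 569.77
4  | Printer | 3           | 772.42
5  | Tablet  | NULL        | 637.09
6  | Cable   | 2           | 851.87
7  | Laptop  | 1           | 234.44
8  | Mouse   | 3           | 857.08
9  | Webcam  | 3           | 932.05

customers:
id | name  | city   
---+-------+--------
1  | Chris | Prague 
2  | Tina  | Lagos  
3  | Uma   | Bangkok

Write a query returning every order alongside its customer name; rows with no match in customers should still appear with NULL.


LEFT JOIN keeps every row from orders (the left table); where customer_id has no match in customers, the customer columns become NULL. Walk through each order:
  - order 1 (Desk): customer_id=1 -> matches Chris
  - order 2 (Phone): customer_id=3 -> matches Uma
  - order 3 (Chair): customer_id=2 -> matches Tina
  - order 4 (Printer): customer_id=3 -> matches Uma
  - order 5 (Tablet): customer_id=NULL, no match -> kept with NULL
  - order 6 (Cable): customer_id=2 -> matches Tina
  - order 7 (Laptop): customer_id=1 -> matches Chris
  - order 8 (Mouse): customer_id=3 -> matches Uma
  - order 9 (Webcam): customer_id=3 -> matches Uma
All 9 rows appear; 1 has NULL customer.

SQL:
SELECT a.product, b.name AS customer
FROM orders a
LEFT JOIN customers b ON a.customer_id = b.id

Result:
product | customer
--------+---------
Desk    | Chris   
Phone   | Uma     
Chair   | Tina    
Printer | Uma     
Tablet  | NULL    
Cable   | Tina    
Laptop  | Chris   
Mouse   | Uma     
Webcam  | Uma     


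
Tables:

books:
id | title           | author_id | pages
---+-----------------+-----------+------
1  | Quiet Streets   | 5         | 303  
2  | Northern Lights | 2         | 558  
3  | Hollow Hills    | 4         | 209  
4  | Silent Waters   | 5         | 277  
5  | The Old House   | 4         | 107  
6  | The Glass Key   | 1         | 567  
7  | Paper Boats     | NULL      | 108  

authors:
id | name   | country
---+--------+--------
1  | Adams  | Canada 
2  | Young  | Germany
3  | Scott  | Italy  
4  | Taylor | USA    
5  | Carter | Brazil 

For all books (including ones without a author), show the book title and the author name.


LEFT JOIN keeps every row from books (the left table); where author_id has no match in authors, the author columns become NULL. Walk through each book:
  - book 1 (Quiet Streets): author_id=5 -> matches Carter
  - book 2 (Northern Lights): author_id=2 -> matches Young
  - book 3 (Hollow Hills): author_id=4 -> matches Taylor
  - book 4 (Silent Waters): author_id=5 -> matches Carter
  - book 5 (The Old House): author_id=4 -> matches Taylor
  - book 6 (The Glass Key): author_id=1 -> matches Adams
  - book 7 (Paper Boats): author_id=NULL, no match -> kept with NULL
All 7 rows appear; 1 has NULL author.

SQL:
SELECT a.title, b.name AS author
FROM books a
LEFT JOIN authors b ON a.author_id = b.id

Result:
title           | author
----------------+-------
Quiet Streets   | Carter
Northern Lights | Young 
Hollow Hills    | Taylor
Silent Waters   | Carter
The Old House   | Taylor
The Glass Key   | Adams 
Paper Boats     | NULL  


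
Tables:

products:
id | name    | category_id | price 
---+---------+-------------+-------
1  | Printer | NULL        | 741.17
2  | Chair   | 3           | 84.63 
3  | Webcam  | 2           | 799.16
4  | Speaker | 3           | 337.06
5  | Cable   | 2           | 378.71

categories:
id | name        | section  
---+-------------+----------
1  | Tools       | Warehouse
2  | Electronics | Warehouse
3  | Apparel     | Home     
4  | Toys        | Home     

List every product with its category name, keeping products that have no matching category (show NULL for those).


LEFT JOIN keeps every row from products (the left table); where category_id has no match in categories, the category columns become NULL. Walk through each product:
  - product 1 (Printer): category_id=NULL, no match -> kept with NULL
  - product 2 (Chair): category_id=3 -> matches Apparel
  - product 3 (Webcam): category_id=2 -> matches Electronics
  - product 4 (Speaker): category_id=3 -> matches Apparel
  - product 5 (Cable): category_id=2 -> matches Electronics
All 5 rows appear; 1 has NULL category.

SQL:
SELECT a.name, b.name AS category
FROM products a
LEFT JOIN categories b ON a.category_id = b.id

Result:
name    | category   
--------+------------
Printer | NULL       
Chair   | Apparel    
Webcam  | Electronics
Speaker | Apparel    
Cable   | Electronics


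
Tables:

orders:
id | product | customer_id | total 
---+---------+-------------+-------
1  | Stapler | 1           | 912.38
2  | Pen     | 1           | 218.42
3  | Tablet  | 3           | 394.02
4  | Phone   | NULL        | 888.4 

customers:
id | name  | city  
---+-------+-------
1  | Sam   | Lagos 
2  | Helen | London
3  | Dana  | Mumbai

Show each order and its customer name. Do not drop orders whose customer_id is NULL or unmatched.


LEFT JOIN keeps every row from orders (the left table); where customer_id has no match in customers, the customer columns become NULL. Walk through each order:
  - order 1 (Stapler): customer_id=1 -> matches Sam
  - order 2 (Pen): customer_id=1 -> matches Sam
  - order 3 (Tablet): customer_id=3 -> matches Dana
  - order 4 (Phone): customer_id=NULL, no match -> kept with NULL
All 4 rows appear; 1 has NULL customer.

SQL:
SELECT a.product, b.name AS customer
FROM orders a
LEFT JOIN customers b ON a.customer_id = b.id

Result:
product | customer
--------+---------
Stapler | Sam     
Pen     | Sam     
Tablet  | Dana    
Phone   | NULL    


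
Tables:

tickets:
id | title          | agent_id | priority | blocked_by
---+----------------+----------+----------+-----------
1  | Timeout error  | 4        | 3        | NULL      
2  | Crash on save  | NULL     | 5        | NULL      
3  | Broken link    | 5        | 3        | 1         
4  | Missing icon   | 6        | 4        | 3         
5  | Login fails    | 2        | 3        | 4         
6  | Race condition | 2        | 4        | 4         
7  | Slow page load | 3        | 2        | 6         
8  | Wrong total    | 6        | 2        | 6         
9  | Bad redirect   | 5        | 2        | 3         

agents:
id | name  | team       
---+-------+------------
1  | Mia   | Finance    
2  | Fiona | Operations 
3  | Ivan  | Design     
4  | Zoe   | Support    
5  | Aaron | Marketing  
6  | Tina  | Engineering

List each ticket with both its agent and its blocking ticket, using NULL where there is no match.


Two LEFT JOINs from the same base table tickets: one to agents via agent_id, one to tickets itself via blocked_by. Both are LEFT so every ticket is preserved.
Match against agents:
  - ticket 1 (Timeout error): agent_id=4 -> matches Zoe
  - ticket 2 (Crash on save): agent_id=NULL, no match -> kept with NULL
  - ticket 3 (Broken link): agent_id=5 -> matches Aaron
  - ticket 4 (Missing icon): agent_id=6 -> matches Tina
  - ticket 5 (Login fails): agent_id=2 -> matches Fiona
  - ticket 6 (Race condition): agent_id=2 -> matches Fiona
  - ticket 7 (Slow page load): agent_id=3 -> matches Ivan
  - ticket 8 (Wrong total): agent_id=6 -> matches Tina
  - ticket 9 (Bad redirect): agent_id=5 -> matches Aaron
Match against tickets (self):
  - ticket 1 (Timeout error): blocked_by=NULL -> NULL
  - ticket 2 (Crash on save): blocked_by=NULL -> NULL
  - ticket 3 (Broken link): blocked_by=1 -> Timeout error
  - ticket 4 (Missing icon): blocked_by=3 -> Broken link
  - ticket 5 (Login fails): blocked_by=4 -> Missing icon
  - ticket 6 (Race condition): blocked_by=4 -> Missing icon
  - ticket 7 (Slow page load): blocked_by=6 -> Race condition
  - ticket 8 (Wrong total): blocked_by=6 -> Race condition
  - ticket 9 (Bad redirect): blocked_by=3 -> Broken link

SQL:
SELECT a.title, b.name AS agent, c.title AS blocked_by
FROM tickets a
LEFT JOIN agents b ON a.agent_id = b.id
LEFT JOIN tickets c ON a.blocked_by = c.id

Result:
title          | agent | blocked_by    
---------------+-------+---------------
Timeout error  | Zoe   | NULL          
Crash on save  | NULL  | NULL          
Broken link    | Aaron | Timeout error 
Missing icon   | Tina  | Broken link   
Login fails    | Fiona | Missing icon  
Race condition | Fiona | Missing icon  
Slow page load | Ivan  | Race condition
Wrong total    | Tina  | Race condition
Bad redirect   | Aaron | Broken link   


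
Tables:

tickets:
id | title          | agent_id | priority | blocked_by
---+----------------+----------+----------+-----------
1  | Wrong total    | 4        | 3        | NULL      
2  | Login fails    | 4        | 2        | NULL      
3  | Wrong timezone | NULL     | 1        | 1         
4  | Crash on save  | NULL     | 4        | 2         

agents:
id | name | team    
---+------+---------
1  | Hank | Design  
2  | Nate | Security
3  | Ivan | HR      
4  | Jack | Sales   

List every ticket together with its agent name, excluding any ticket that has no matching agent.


INNER JOIN keeps only tickets rows whose agent_id matches an id in agents. Walk through each ticket:
  - ticket 1 (Wrong total): agent_id=4 -> matches Jack
  - ticket 2 (Login fails): agent_id=4 -> matches Jack
  - ticket 3 (Wrong timezone): agent_id=NULL, no match -> dropped
  - ticket 4 (Crash on save): agent_id=NULL, no match -> dropped
So 2 of 4 rows are dropped.

SQL:
SELECT a.title, b.name AS agent
FROM tickets a
INNER JOIN agents b ON a.agent_id = b.id

Result:
title       | agent
------------+------
Wrong total | Jack 
Login fails | Jack 


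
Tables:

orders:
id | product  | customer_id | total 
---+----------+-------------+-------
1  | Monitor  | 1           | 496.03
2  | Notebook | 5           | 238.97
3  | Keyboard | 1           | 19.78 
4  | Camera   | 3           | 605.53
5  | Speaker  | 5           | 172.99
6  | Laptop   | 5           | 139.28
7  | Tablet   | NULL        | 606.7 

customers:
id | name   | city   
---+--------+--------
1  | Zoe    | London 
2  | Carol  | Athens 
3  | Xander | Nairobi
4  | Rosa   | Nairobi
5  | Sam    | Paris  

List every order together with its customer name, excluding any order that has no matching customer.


INNER JOIN keeps only orders rows whose customer_id matches an id in customers. Walk through each order:
  - order 1 (Monitor): customer_id=1 -> matches Zoe
  - order 2 (Notebook): customer_id=5 -> matches Sam
  - order 3 (Keyboard): customer_id=1 -> matches Zoe
  - order 4 (Camera): customer_id=3 -> matches Xander
  - order 5 (Speaker): customer_id=5 -> matches Sam
  - order 6 (Laptop): customer_id=5 -> matches Sam
  - order 7 (Tablet): customer_id=NULL, no match -> dropped
So 1 of 7 rows is dropped.

SQL:
SELECT a.product, b.name AS customer
FROM orders a
INNER JOIN customers b ON a.customer_id = b.id

Result:
product  | customer
---------+---------
Monitor  | Zoe     
Notebook | Sam     
Keyboard | Zoe     
Camera   | Xander  
Speaker  | Sam     
Laptop   | Sam     


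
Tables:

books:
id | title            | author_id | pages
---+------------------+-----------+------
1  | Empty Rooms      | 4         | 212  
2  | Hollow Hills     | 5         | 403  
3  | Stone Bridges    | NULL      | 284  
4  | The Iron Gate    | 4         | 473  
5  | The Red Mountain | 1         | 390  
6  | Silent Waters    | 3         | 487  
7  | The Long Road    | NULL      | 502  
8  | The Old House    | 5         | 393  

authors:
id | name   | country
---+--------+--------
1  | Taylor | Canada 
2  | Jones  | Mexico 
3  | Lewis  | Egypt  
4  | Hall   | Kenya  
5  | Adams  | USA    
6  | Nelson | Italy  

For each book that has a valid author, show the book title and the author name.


INNER JOIN keeps only books rows whose author_id matches an id in authors. Walk through each book:
  - book 1 (Empty Rooms): author_id=4 -> matches Hall
  - book 2 (Hollow Hills): author_id=5 -> matches Adams
  - book 3 (Stone Bridges): author_id=NULL, no match -> dropped
  - book 4 (The Iron Gate): author_id=4 -> matches Hall
  - book 5 (The Red Mountain): author_id=1 -> matches Taylor
  - book 6 (Silent Waters): author_id=3 -> matches Lewis
  - book 7 (The Long Road): author_id=NULL, no match -> dropped
  - book 8 (The Old House): author_id=5 -> matches Adams
So 2 of 8 rows are dropped.

SQL:
SELECT a.title, b.name AS author
FROM books a
INNER JOIN authors b ON a.author_id = b.id

Result:
title            | author
-----------------+-------
Empty Rooms      | Hall  
Hollow Hills     | Adams 
The Iron Gate    | Hall  
The Red Mountain | Taylor
Silent Waters    | Lewis 
The Old House    | Adams 


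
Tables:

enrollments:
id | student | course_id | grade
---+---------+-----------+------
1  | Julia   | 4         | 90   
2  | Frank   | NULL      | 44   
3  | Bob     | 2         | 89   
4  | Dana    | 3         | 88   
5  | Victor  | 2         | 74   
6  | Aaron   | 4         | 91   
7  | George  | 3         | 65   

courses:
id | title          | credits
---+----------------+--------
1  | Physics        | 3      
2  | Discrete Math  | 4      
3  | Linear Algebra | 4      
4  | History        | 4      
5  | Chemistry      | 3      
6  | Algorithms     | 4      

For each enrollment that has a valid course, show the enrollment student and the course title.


INNER JOIN keeps only enrollments rows whose course_id matches an id in courses. Walk through each enrollment:
  - enrollment 1 (Julia): course_id=4 -> matches History
  - enrollment 2 (Frank): course_id=NULL, no match -> dropped
  - enrollment 3 (Bob): course_id=2 -> matches Discrete Math
  - enrollment 4 (Dana): course_id=3 -> matches Linear Algebra
  - enrollment 5 (Victor): course_id=2 -> matches Discrete Math
  - enrollment 6 (Aaron): course_id=4 -> matches History
  - enrollment 7 (George): course_id=3 -> matches Linear Algebra
So 1 of 7 rows is dropped.

SQL:
SELECT a.student, b.title AS course
FROM enrollments a
INNER JOIN courses b ON a.course_id = b.id

Result:
student | course        
--------+---------------
Julia   | History       
Bob     | Discrete Math 
Dana    | Linear Algebra
Victor  | Discrete Math 
Aaron   | History       
George  | Linear Algebra


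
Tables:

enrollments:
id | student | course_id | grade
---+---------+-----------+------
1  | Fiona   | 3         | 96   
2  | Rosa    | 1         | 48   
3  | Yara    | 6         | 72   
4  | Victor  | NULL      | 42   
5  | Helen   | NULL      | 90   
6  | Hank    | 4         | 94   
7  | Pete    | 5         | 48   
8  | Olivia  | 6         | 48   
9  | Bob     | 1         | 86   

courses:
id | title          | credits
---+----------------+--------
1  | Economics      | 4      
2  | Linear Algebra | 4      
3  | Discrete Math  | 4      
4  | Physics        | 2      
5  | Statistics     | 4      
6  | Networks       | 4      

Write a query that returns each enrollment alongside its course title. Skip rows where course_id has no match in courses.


INNER JOIN keeps only enrollments rows whose course_id matches an id in courses. Walk through each enrollment:
  - enrollment 1 (Fiona): course_id=3 -> matches Discrete Math
  - enrollment 2 (Rosa): course_id=1 -> matches Economics
  - enrollment 3 (Yara): course_id=6 -> matches Networks
  - enrollment 4 (Victor): course_id=NULL, no match -> dropped
  - enrollment 5 (Helen): course_id=NULL, no match -> dropped
  - enrollment 6 (Hank): course_id=4 -> matches Physics
  - enrollment 7 (Pete): course_id=5 -> matches Statistics
  - enrollment 8 (Olivia): course_id=6 -> matches Networks
  - enrollment 9 (Bob): course_id=1 -> matches Economics
So 2 of 9 rows are dropped.

SQL:
SELECT a.student, b.title AS course
FROM enrollments a
INNER JOIN courses b ON a.course_id = b.id

Result:
student | course       
--------+--------------
Fiona   | Discrete Math
Rosa    | Economics    
Yara    | Networks     
Hank    | Physics      
Pete    | Statistics   
Olivia  | Networks     
Bob     | Economics    


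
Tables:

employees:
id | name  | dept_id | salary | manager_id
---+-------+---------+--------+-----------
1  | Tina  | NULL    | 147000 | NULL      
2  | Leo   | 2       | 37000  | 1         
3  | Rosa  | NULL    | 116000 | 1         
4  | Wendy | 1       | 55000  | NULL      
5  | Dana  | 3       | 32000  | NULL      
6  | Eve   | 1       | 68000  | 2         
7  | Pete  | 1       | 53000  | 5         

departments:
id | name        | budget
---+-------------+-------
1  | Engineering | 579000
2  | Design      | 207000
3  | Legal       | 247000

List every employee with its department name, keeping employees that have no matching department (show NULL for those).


LEFT JOIN keeps every row from employees (the left table); where dept_id has no match in departments, the department columns become NULL. Walk through each employee:
  - employee 1 (Tina): dept_id=NULL, no match -> kept with NULL
  - employee 2 (Leo): dept_id=2 -> matches Design
  - employee 3 (Rosa): dept_id=NULL, no match -> kept with NULL
  - employee 4 (Wendy): dept_id=1 -> matches Engineering
  - employee 5 (Dana): dept_id=3 -> matches Legal
  - employee 6 (Eve): dept_id=1 -> matches Engineering
  - employee 7 (Pete): dept_id=1 -> matches Engineering
All 7 rows appear; 2 have NULL department.

SQL:
SELECT a.name, b.name AS department
FROM employees a
LEFT JOIN departments b ON a.dept_id = b.id

Result:
name  | department 
------+------------
Tina  | NULL       
Leo   | Design     
Rosa  | NULL       
Wendy | Engineering
Dana  | Legal      
Eve   | Engineering
Pete  | Engineering


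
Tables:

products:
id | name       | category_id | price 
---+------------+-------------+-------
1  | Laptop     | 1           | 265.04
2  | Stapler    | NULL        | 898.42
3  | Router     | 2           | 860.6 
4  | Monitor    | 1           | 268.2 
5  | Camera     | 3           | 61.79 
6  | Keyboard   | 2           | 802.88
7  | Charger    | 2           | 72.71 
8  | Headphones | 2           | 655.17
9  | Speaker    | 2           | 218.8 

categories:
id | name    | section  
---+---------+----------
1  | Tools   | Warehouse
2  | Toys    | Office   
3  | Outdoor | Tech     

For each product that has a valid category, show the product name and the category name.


INNER JOIN keeps only products rows whose category_id matches an id in categories. Walk through each product:
  - product 1 (Laptop): category_id=1 -> matches Tools
  - product 2 (Stapler): category_id=NULL, no match -> dropped
  - product 3 (Router): category_id=2 -> matches Toys
  - product 4 (Monitor): category_id=1 -> matches Tools
  - product 5 (Camera): category_id=3 -> matches Outdoor
  - product 6 (Keyboard): category_id=2 -> matches Toys
  - product 7 (Charger): category_id=2 -> matches Toys
  - product 8 (Headphones): category_id=2 -> matches Toys
  - product 9 (Speaker): category_id=2 -> matches Toys
So 1 of 9 rows is dropped.

SQL:
SELECT a.name, b.name AS category
FROM products a
INNER JOIN categories b ON a.category_id = b.id

Result:
name       | category
-----------+---------
Laptop     | Tools   
Router     | Toys    
Monitor    | Tools   
Camera     | Outdoor 
Keyboard   | Toys    
Charger    | Toys    
Headphones | Toys    
Speaker    | Toys    


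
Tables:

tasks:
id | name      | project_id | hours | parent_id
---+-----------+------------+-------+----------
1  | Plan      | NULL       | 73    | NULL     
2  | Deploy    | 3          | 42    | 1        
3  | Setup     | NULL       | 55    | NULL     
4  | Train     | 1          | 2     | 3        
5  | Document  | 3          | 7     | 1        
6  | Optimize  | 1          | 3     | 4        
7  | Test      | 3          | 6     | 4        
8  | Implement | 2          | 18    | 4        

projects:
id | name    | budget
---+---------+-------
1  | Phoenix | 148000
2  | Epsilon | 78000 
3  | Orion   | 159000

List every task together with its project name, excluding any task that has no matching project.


INNER JOIN keeps only tasks rows whose project_id matches an id in projects. Walk through each task:
  - task 1 (Plan): project_id=NULL, no match -> dropped
  - task 2 (Deploy): project_id=3 -> matches Orion
  - task 3 (Setup): project_id=NULL, no match -> dropped
  - task 4 (Train): project_id=1 -> matches Phoenix
  - task 5 (Document): project_id=3 -> matches Orion
  - task 6 (Optimize): project_id=1 -> matches Phoenix
  - task 7 (Test): project_id=3 -> matches Orion
  - task 8 (Implement): project_id=2 -> matches Epsilon
So 2 of 8 rows are dropped.

SQL:
SELECT a.name, b.name AS project
FROM tasks a
INNER JOIN projects b ON a.project_id = b.id

Result:
name      | project
----------+--------
Deploy    | Orion  
Train     | Phoenix
Document  | Orion  
Optimize  | Phoenix
Test      | Orion  
Implement | Epsilon


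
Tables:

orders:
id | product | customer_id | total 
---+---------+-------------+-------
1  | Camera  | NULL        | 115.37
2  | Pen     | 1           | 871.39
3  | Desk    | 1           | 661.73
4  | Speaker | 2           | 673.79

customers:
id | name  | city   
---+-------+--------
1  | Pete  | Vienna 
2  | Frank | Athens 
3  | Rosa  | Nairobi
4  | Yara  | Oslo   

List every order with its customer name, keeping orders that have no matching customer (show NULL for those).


LEFT JOIN keeps every row from orders (the left table); where customer_id has no match in customers, the customer columns become NULL. Walk through each order:
  - order 1 (Camera): customer_id=NULL, no match -> kept with NULL
  - order 2 (Pen): customer_id=1 -> matches Pete
  - order 3 (Desk): customer_id=1 -> matches Pete
  - order 4 (Speaker): customer_id=2 -> matches Frank
All 4 rows appear; 1 has NULL customer.

SQL:
SELECT a.product, b.name AS customer
FROM orders a
LEFT JOIN customers b ON a.customer_id = b.id

Result:
product | customer
--------+---------
Camera  | NULL    
Pen     | Pete    
Desk    | Pete    
Speaker | Frank   


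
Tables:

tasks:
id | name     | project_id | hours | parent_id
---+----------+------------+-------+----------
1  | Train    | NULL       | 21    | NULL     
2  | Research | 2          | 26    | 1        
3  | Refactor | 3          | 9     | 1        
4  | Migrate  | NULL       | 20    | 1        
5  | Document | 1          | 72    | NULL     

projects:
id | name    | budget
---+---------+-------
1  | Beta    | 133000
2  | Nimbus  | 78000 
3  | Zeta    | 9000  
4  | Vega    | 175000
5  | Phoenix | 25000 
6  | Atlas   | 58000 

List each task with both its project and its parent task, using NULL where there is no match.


Two LEFT JOINs from the same base table tasks: one to projects via project_id, one to tasks itself via parent_id. Both are LEFT so every task is preserved.
Match against projects:
  - task 1 (Train): project_id=NULL, no match -> kept with NULL
  - task 2 (Research): project_id=2 -> matches Nimbus
  - task 3 (Refactor): project_id=3 -> matches Zeta
  - task 4 (Migrate): project_id=NULL, no match -> kept with NULL
  - task 5 (Document): project_id=1 -> matches Beta
Match against tasks (self):
  - task 1 (Train): parent_id=NULL -> NULL
  - task 2 (Research): parent_id=1 -> Train
  - task 3 (Refactor): parent_id=1 -> Train
  - task 4 (Migrate): parent_id=1 -> Train
  - task 5 (Document): parent_id=NULL -> NULL

SQL:
SELECT a.name, b.name AS project, c.name AS parent
FROM tasks a
LEFT JOIN projects b ON a.project_id = b.id
LEFT JOIN tasks c ON a.parent_id = c.id

Result:
name     | project | parent
---------+---------+-------
Train    | NULL    | NULL  
Research | Nimbus  | Train 
Refactor | Zeta    | Train 
Migrate  | NULL    | Train 
Document | Beta    | NULL  


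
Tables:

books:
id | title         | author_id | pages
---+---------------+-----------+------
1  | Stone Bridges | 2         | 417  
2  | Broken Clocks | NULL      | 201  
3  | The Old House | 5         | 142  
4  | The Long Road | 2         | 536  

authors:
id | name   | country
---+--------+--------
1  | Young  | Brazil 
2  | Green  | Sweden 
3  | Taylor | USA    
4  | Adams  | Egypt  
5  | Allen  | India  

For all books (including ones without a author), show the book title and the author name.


LEFT JOIN keeps every row from books (the left table); where author_id has no match in authors, the author columns become NULL. Walk through each book:
  - book 1 (Stone Bridges): author_id=2 -> matches Green
  - book 2 (Broken Clocks): author_id=NULL, no match -> kept with NULL
  - book 3 (The Old House): author_id=5 -> matches Allen
  - book 4 (The Long Road): author_id=2 -> matches Green
All 4 rows appear; 1 has NULL author.

SQL:
SELECT a.title, b.name AS author
FROM books a
LEFT JOIN authors b ON a.author_id = b.id

Result:
title         | author
--------------+-------
Stone Bridges | Green 
Broken Clocks | NULL  
The Old House | Allen 
The Long Road | Green 


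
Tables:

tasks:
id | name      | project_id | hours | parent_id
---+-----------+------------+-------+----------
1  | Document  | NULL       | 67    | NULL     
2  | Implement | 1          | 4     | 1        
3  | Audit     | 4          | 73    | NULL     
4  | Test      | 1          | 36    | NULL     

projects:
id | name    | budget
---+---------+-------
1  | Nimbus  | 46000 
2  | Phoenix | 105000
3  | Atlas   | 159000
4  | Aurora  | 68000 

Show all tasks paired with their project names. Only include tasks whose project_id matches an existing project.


INNER JOIN keeps only tasks rows whose project_id matches an id in projects. Walk through each task:
  - task 1 (Document): project_id=NULL, no match -> dropped
  - task 2 (Implement): project_id=1 -> matches Nimbus
  - task 3 (Audit): project_id=4 -> matches Aurora
  - task 4 (Test): project_id=1 -> matches Nimbus
So 1 of 4 rows is dropped.

SQL:
SELECT a.name, b.name AS project
FROM tasks a
INNER JOIN projects b ON a.project_id = b.id

Result:
name      | project
----------+--------
Implement | Nimbus 
Audit     | Aurora 
Test      | Nimbus 


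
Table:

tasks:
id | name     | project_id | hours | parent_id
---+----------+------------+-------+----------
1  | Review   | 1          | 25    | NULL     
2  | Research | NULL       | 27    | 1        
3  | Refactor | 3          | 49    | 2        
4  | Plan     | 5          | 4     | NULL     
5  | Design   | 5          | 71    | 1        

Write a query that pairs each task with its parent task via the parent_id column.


This is a self-join: tasks is joined to a second copy of itself, matching each row's parent_id to another row's id. Use LEFT JOIN so rows with parent_id=NULL are kept.
  - task 1 (Review): parent_id=NULL -> NULL
  - task 2 (Research): parent_id=1 -> Review
  - task 3 (Refactor): parent_id=2 -> Research
  - task 4 (Plan): parent_id=NULL -> NULL
  - task 5 (Design): parent_id=1 -> Review

SQL:
SELECT a.name AS item, b.name AS parent
FROM tasks a
LEFT JOIN tasks b ON a.parent_id = b.id

Result:
item     | parent  
---------+---------
Review   | NULL    
Research | Review  
Refactor | Research
Plan     | NULL    
Design   | Review  


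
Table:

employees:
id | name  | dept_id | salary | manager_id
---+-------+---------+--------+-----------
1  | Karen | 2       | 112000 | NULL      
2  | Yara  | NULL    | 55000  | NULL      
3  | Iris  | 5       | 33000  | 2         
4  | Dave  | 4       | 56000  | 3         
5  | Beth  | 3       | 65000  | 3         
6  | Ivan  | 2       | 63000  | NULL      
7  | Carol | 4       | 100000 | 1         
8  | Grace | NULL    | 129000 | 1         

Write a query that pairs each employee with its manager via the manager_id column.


This is a self-join: employees is joined to a second copy of itself, matching each row's manager_id to another row's id. Use LEFT JOIN so rows with manager_id=NULL are kept.
  - employee 1 (Karen): manager_id=NULL -> NULL
  - employee 2 (Yara): manager_id=NULL -> NULL
  - employee 3 (Iris): manager_id=2 -> Yara
  - employee 4 (Dave): manager_id=3 -> Iris
  - employee 5 (Beth): manager_id=3 -> Iris
  - employee 6 (Ivan): manager_id=NULL -> NULL
  - employee 7 (Carol): manager_id=1 -> Karen
  - employee 8 (Grace): manager_id=1 -> Karen

SQL:
SELECT a.name AS item, b.name AS manager
FROM employees a
LEFT JOIN employees b ON a.manager_id = b.id

Result:
item  | manager
------+--------
Karen | NULL   
Yara  | NULL   
Iris  | Yara   
Dave  | Iris   
Beth  | Iris   
Ivan  | NULL   
Carol | Karen  
Grace | Karen  
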